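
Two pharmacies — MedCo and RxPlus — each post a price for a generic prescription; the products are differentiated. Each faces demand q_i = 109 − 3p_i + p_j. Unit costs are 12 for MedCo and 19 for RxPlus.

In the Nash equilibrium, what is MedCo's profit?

MedCo's profit: π = (p_{MedCo} − 12)(109 − 3p_{MedCo} + p_{RxPlus}).
∂π/∂p_{MedCo} = 145 − 6p_{MedCo} + p_{RxPlus} = 0 ⇒ p_{MedCo} = 145/6 + (1/6)p_{RxPlus}.
Similarly p_{RxPlus} = 83/3 + (1/6)p_{MedCo}.
Solving the two reaction functions simultaneously: (1 − (1/6)(1/6))p_{MedCo} = 145/6 + (1/6)·(83/3), so (35/36)p_{MedCo} = 259/9 and p_{MedCo} = 29.6.
Then p_{RxPlus} = 83/3 + (1/6)·29.6 = 32.6.
q_{MedCo} = 109 − 3·29.6 + 32.6 = 52.8.
Profit = (29.6 − 12)·52.8 = 929.28.

929.28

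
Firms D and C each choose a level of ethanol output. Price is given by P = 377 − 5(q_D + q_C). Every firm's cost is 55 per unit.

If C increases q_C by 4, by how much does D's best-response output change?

-2

Firm D's profit: π = q_D(377 − 5(q_D + q_C)) − 55q_D.
∂π/∂q_D = 322 − 10q_D − 5q_C = 0, so q_D = 32.2 − 0.5q_C.
The reaction-function slope is −0.5, so a 4-unit rise in q_C moves q_D by −0.5 × 4 = −2. D's best response falls — the actions are strategic substitutes.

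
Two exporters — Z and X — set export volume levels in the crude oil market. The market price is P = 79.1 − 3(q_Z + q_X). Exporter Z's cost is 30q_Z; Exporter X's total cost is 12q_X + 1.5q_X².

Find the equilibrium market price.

Exporter Z's profit: π = q_Z(79.1 − 3(q_Z + q_X)) − 30q_Z.
∂π/∂q_Z = 49.1 − 6q_Z − 3q_X = 0, so q_Z = 491/60 − 0.5q_X.
For X: ∂π/∂q_X = 67.1 − 9q_X − 3q_Z = 0 ⇒ q_X = 671/90 − (1/3)q_Z.
Solving the two reaction functions simultaneously: (1 − (−0.5)(−1/3))q_Z = 491/60 − 0.5·(671/90), so (5/6)q_Z = 401/90 and q_Z = 401/75.
Then q_X = 671/90 − (1/3)·(401/75) = 851/150.
Equilibrium price: P = 79.1 − 3·11.02 = 46.04.

46.04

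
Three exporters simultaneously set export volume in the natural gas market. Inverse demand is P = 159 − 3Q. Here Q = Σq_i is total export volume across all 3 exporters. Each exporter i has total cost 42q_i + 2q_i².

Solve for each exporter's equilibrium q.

A representative exporter's profit is π_i = q_i(159 − 3Q) − 42q_i − 2q_i², with Q = q_i + Σ_{j≠i} q_j.
First-order condition: 117 − 10q_i − 3Σ_{j≠i} q_j = 0.
With identical exporters, set every q_j = q: then 117 − 10q − 6q = 0, i.e. q = 117/16 = 7.3125.

7.3125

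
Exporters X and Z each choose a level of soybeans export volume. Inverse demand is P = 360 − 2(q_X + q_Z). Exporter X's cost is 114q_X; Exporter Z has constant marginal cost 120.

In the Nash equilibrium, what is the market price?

Exporter X's profit: π = q_X(360 − 2(q_X + q_Z)) − 114q_X.
∂π/∂q_X = 246 − 4q_X − 2q_Z = 0, so q_X = 61.5 − 0.5q_Z.
By the same steps for Z: q_Z = 60 − 0.5q_X.
Plugging q_Z into X's best response: q_X = 61.5 − 0.5(60 − 0.5q_X) ⇒ 0.75q_X = 31.5, so q_X = 42.
Then q_Z = 60 − 0.5·42 = 39.
Equilibrium price: P = 360 − 2·81 = 198.

198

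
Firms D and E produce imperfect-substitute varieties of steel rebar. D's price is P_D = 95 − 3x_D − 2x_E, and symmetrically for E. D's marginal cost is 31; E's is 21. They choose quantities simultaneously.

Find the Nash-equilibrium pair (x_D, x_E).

Firm D's profit: π = x_D(95 − 3x_D − 2x_E) − 31x_D.
∂π/∂x_D = 64 − 6x_D − 2x_E = 0 ⇒ x_D = 32/3 − (1/3)x_E.
Similarly x_E = 37/3 − (1/3)x_D.
Substituting the second reaction function into the first: x_D = 32/3 − (1/3)(37/3 − (1/3)x_D), which gives (8/9)x_D = 59/9 ⇒ x_D = 7.375.
Then x_E = 37/3 − (1/3)·7.375 = 9.875.

7.375, 9.875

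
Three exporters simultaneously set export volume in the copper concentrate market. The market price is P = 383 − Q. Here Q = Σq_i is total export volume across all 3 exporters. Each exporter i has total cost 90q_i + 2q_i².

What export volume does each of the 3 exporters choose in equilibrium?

A representative exporter's profit is π_i = q_i(383 − Q) − 90q_i − 2q_i², with Q = q_i + Σ_{j≠i} q_j.
First-order condition: 293 − 6q_i − Σ_{j≠i} q_j = 0.
With identical exporters, set every q_j = q: then 293 − 6q − 2q = 0, i.e. q = 293/8 = 36.625.

36.625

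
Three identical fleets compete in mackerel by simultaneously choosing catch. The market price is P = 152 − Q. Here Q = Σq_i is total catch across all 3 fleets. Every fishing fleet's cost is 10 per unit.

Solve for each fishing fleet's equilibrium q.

35.5

A representative fishing fleet's profit is π_i = q_i(152 − Q) − 10q_i, with Q = q_i + Σ_{j≠i} q_j.
First-order condition: 142 − 2q_i − Σ_{j≠i} q_j = 0.
With identical fishing fleets, set every q_j = q: then 142 − 2q − 2q = 0, i.e. q = 142/4 = 35.5.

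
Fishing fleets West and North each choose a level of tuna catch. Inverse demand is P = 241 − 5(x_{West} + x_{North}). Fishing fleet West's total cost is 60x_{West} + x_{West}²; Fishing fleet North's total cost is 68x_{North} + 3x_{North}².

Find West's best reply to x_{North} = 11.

10.5

Fishing fleet West's profit: π = x_{West}(241 − 5(x_{West} + x_{North})) − 60x_{West} − x_{West}².
∂π/∂x_{West} = 181 − 12x_{West} − 5x_{North} = 0, so x_{West} = 181/12 − (5/12)x_{North}.
At x_{North} = 11: x_{West} = 181/12 − (5/12)·11 = 10.5.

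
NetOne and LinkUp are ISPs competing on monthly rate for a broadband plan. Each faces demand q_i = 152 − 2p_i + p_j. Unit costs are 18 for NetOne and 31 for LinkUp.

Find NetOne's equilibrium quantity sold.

92.8

NetOne's profit: π = (p_{NetOne} − 18)(152 − 2p_{NetOne} + p_{LinkUp}).
∂π/∂p_{NetOne} = 188 − 4p_{NetOne} + p_{LinkUp} = 0 ⇒ p_{NetOne} = 47 + 0.25p_{LinkUp}.
Similarly p_{LinkUp} = 53.5 + 0.25p_{NetOne}.
Substituting the second reaction function into the first: p_{NetOne} = 47 + 0.25(53.5 + 0.25p_{NetOne}), which gives 0.9375p_{NetOne} = 60.375 ⇒ p_{NetOne} = 64.4.
Then p_{LinkUp} = 53.5 + 0.25·64.4 = 69.6.
q_{NetOne} = 152 − 2·64.4 + 69.6 = 92.8.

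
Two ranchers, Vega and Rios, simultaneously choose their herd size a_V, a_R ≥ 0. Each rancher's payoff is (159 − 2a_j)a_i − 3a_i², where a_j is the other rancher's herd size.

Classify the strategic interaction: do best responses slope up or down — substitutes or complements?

strategic substitutes

Vega's payoff is (159 − 2a_R)a_V − 3a_V².
∂π/∂a_V = 159 − 2a_R − 6a_V = 0, so a_V = 26.5 − (1/3)a_R.
The best-response slope da_V/da_R = −1/3 < 0: the reaction function is downward-sloping, so the choices are strategic substitutes.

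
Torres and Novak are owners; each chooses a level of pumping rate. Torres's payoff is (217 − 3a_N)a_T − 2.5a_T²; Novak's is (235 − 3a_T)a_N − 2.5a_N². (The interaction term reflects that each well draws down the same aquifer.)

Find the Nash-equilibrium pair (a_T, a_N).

Expanding Torres's payoff: 217a_T − 3a_Na_T − 2.5a_T².
∂π/∂a_T = 217 − 3a_N − 5a_T = 0, so a_T = 43.4 − 0.6a_N.
Likewise for Novak: a_N = 47 − 0.6a_T.
Solving the two reaction functions simultaneously: (1 − (−0.6)(−0.6))a_T = 43.4 − 0.6·47, so 0.64a_T = 15.2 and a_T = 23.75.
Then a_N = 47 − 0.6·23.75 = 32.75.

23.75, 32.75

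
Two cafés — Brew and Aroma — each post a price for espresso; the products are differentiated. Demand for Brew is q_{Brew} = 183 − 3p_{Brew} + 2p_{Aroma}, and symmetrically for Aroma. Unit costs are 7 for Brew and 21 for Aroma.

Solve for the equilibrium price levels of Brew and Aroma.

53.625, 58.875

Brew's profit: π = (p_{Brew} − 7)(183 − 3p_{Brew} + 2p_{Aroma}).
∂π/∂p_{Brew} = 204 − 6p_{Brew} + 2p_{Aroma} = 0 ⇒ p_{Brew} = 34 + (1/3)p_{Aroma}.
Similarly p_{Aroma} = 41 + (1/3)p_{Brew}.
Solving the two reaction functions simultaneously: (1 − (1/3)(1/3))p_{Brew} = 34 + (1/3)·41, so (8/9)p_{Brew} = 143/3 and p_{Brew} = 53.625.
Then p_{Aroma} = 41 + (1/3)·53.625 = 58.875.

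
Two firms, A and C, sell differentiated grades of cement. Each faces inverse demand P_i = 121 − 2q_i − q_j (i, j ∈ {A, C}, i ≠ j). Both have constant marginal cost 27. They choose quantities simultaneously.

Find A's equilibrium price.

64.6

Firm A's profit: π = q_A(121 − 2q_A − q_C) − 27q_A.
∂π/∂q_A = 94 − 4q_A − q_C = 0 ⇒ q_A = 23.5 − 0.25q_C.
By symmetry q_C = q_A; substituting into the reaction function, 1.25q_A = 23.5 and q_A = 18.8.
P_A = 121 − 2·18.8 − 18.8 = 64.6.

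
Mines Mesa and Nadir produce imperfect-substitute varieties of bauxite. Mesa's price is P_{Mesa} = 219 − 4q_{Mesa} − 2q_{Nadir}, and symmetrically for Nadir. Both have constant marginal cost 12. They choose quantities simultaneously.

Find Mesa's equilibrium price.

Mine Mesa's profit: π = q_{Mesa}(219 − 4q_{Mesa} − 2q_{Nadir}) − 12q_{Mesa}.
∂π/∂q_{Mesa} = 207 − 8q_{Mesa} − 2q_{Nadir} = 0 ⇒ q_{Mesa} = 25.875 − 0.25q_{Nadir}.
The game is symmetric, so in equilibrium q_{Nadir} = q_{Mesa}: the reaction function gives 1.25q_{Mesa} = 25.875, hence q_{Mesa} = 20.7.
P_{Mesa} = 219 − 4·20.7 − 2·20.7 = 94.8.

94.8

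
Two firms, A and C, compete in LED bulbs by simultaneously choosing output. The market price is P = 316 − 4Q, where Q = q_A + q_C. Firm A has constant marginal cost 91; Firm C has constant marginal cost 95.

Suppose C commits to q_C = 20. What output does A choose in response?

18.125

Firm A's profit: π = q_A(316 − 4(q_A + q_C)) − 91q_A.
∂π/∂q_A = 225 − 8q_A − 4q_C = 0, so q_A = 28.125 − 0.5q_C.
At q_C = 20: q_A = 28.125 − 0.5·20 = 18.125.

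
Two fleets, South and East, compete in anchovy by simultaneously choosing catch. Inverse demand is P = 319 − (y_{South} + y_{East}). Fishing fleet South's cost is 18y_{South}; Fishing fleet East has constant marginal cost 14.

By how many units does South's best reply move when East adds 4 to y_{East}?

Fishing fleet South's profit: π = y_{South}(319 − (y_{South} + y_{East})) − 18y_{South}.
∂π/∂y_{South} = 301 − 2y_{South} − y_{East} = 0, so y_{South} = 150.5 − 0.5y_{East}.
The reaction-function slope is −0.5, so a 4-unit rise in y_{East} moves y_{South} by −0.5 × 4 = −2. South's best response falls — the actions are strategic substitutes.

-2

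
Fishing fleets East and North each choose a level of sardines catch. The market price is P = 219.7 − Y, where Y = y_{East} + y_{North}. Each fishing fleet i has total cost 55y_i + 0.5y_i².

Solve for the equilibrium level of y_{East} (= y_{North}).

Fishing fleet East's profit: π = y_{East}(219.7 − (y_{East} + y_{North})) − 55y_{East} − 0.5y_{East}².
∂π/∂y_{East} = 164.7 − 3y_{East} − y_{North} = 0, so y_{East} = 54.9 − (1/3)y_{North}.
The game is symmetric, so in equilibrium y_{North} = y_{East}: the reaction function gives (4/3)y_{East} = 54.9, hence y_{East} = 41.175.

41.175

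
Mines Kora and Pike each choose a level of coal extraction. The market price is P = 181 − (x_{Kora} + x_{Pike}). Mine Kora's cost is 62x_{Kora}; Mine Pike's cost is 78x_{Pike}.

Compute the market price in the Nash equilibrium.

107

Mine Kora's profit: π = x_{Kora}(181 − (x_{Kora} + x_{Pike})) − 62x_{Kora}.
∂π/∂x_{Kora} = 119 − 2x_{Kora} − x_{Pike} = 0, so x_{Kora} = 59.5 − 0.5x_{Pike}.
By the same steps for Pike: x_{Pike} = 51.5 − 0.5x_{Kora}.
Plugging x_{Pike} into Kora's best response: x_{Kora} = 59.5 − 0.5(51.5 − 0.5x_{Kora}) ⇒ 0.75x_{Kora} = 33.75, so x_{Kora} = 45.
Then x_{Pike} = 51.5 − 0.5·45 = 29.
Equilibrium price: P = 181 − 74 = 107.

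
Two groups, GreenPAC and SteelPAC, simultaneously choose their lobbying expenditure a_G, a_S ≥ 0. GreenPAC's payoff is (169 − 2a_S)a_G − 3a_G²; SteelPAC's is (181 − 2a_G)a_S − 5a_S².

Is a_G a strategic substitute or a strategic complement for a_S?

strategic substitutes

Expanding GreenPAC's payoff: 169a_G − 2a_Sa_G − 3a_G².
∂π/∂a_G = 169 − 2a_S − 6a_G = 0, so a_G = 169/6 − (1/3)a_S.
The best-response slope da_G/da_S = −1/3 < 0: the reaction function is downward-sloping, so the choices are strategic substitutes.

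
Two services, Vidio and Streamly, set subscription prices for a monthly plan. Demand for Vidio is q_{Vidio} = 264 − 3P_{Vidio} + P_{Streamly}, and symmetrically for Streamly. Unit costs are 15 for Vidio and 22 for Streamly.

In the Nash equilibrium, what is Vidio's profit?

6740.28

Vidio's profit: π = (P_{Vidio} − 15)(264 − 3P_{Vidio} + P_{Streamly}).
∂π/∂P_{Vidio} = 309 − 6P_{Vidio} + P_{Streamly} = 0 ⇒ P_{Vidio} = 51.5 + (1/6)P_{Streamly}.
Similarly P_{Streamly} = 55 + (1/6)P_{Vidio}.
Solving the two reaction functions simultaneously: (1 − (1/6)(1/6))P_{Vidio} = 51.5 + (1/6)·55, so (35/36)P_{Vidio} = 182/3 and P_{Vidio} = 62.4.
Then P_{Streamly} = 55 + (1/6)·62.4 = 65.4.
q_{Vidio} = 264 − 3·62.4 + 65.4 = 142.2.
Profit = (62.4 − 15)·142.2 = 6740.28.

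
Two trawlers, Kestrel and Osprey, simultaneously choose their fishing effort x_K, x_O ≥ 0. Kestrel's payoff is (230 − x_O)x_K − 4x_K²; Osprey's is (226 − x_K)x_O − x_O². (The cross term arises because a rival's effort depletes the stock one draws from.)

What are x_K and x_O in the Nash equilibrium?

15.6, 105.2

Expanding Kestrel's payoff: 230x_K − x_Ox_K − 4x_K².
∂π/∂x_K = 230 − x_O − 8x_K = 0, so x_K = 28.75 − 0.125x_O.
Likewise for Osprey: x_O = 113 − 0.5x_K.
Plugging x_O into Kestrel's best response: x_K = 28.75 − 0.125(113 − 0.5x_K) ⇒ 0.9375x_K = 14.625, so x_K = 15.6.
Then x_O = 113 − 0.5·15.6 = 105.2.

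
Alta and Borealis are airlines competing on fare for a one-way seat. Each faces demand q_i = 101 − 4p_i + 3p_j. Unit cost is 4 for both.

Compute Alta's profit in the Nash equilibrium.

1505.44

Alta's profit: π = (p_{Alta} − 4)(101 − 4p_{Alta} + 3p_{Borealis}).
∂π/∂p_{Alta} = 117 − 8p_{Alta} + 3p_{Borealis} = 0 ⇒ p_{Alta} = 14.625 + 0.375p_{Borealis}.
The game is symmetric, so in equilibrium p_{Borealis} = p_{Alta}: the reaction function gives 0.625p_{Alta} = 14.625, hence p_{Alta} = 23.4.
q_{Alta} = 101 − 4·23.4 + 3·23.4 = 77.6.
Profit = (23.4 − 4)·77.6 = 1505.44.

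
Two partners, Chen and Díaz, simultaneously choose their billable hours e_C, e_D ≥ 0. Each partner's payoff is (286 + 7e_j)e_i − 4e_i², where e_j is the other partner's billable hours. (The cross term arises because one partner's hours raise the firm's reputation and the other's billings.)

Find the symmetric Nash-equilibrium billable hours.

Chen's payoff is (286 + 7e_D)e_C − 4e_C².
∂π/∂e_C = 286 + 7e_D − 8e_C = 0, so e_C = 35.75 + 0.875e_D.
By symmetry e_D = e_C; substituting into the reaction function, 0.125e_C = 35.75 and e_C = 286.

286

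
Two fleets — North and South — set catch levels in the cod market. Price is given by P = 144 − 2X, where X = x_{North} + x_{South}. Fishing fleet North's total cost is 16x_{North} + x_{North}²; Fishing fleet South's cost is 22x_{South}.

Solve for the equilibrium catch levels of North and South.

13.4, 23.8

Fishing fleet North's profit: π = x_{North}(144 − 2(x_{North} + x_{South})) − 16x_{North} − x_{North}².
∂π/∂x_{North} = 128 − 6x_{North} − 2x_{South} = 0, so x_{North} = 64/3 − (1/3)x_{South}.
For South: ∂π/∂x_{South} = 122 − 4x_{South} − 2x_{North} = 0 ⇒ x_{South} = 30.5 − 0.5x_{North}.
Solving the two reaction functions simultaneously: (1 − (−1/3)(−0.5))x_{North} = 64/3 − (1/3)·30.5, so (5/6)x_{North} = 67/6 and x_{North} = 13.4.
Then x_{South} = 30.5 − 0.5·13.4 = 23.8.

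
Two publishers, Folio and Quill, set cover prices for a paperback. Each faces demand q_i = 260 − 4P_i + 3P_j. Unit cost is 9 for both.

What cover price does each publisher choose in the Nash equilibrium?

Folio's profit: π = (P_{Folio} − 9)(260 − 4P_{Folio} + 3P_{Quill}).
∂π/∂P_{Folio} = 296 − 8P_{Folio} + 3P_{Quill} = 0 ⇒ P_{Folio} = 37 + 0.375P_{Quill}.
By symmetry P_{Quill} = P_{Folio}; substituting into the reaction function, 0.625P_{Folio} = 37 and P_{Folio} = 59.2.

59.2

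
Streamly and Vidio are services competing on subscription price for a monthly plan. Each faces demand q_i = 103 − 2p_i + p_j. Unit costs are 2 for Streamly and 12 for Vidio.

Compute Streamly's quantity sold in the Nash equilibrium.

Streamly's profit: π = (p_{Streamly} − 2)(103 − 2p_{Streamly} + p_{Vidio}).
∂π/∂p_{Streamly} = 107 − 4p_{Streamly} + p_{Vidio} = 0 ⇒ p_{Streamly} = 26.75 + 0.25p_{Vidio}.
Similarly p_{Vidio} = 31.75 + 0.25p_{Streamly}.
Plugging p_{Vidio} into Streamly's best response: p_{Streamly} = 26.75 + 0.25(31.75 + 0.25p_{Streamly}) ⇒ 0.9375p_{Streamly} = 34.6875, so p_{Streamly} = 37.
Then p_{Vidio} = 31.75 + 0.25·37 = 41.
q_{Streamly} = 103 − 2·37 + 41 = 70.

70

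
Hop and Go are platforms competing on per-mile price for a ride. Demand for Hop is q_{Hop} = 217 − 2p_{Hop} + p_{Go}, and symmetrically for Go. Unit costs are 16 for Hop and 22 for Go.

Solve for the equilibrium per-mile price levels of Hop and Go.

83.8, 86.2

Hop's profit: π = (p_{Hop} − 16)(217 − 2p_{Hop} + p_{Go}).
∂π/∂p_{Hop} = 249 − 4p_{Hop} + p_{Go} = 0 ⇒ p_{Hop} = 62.25 + 0.25p_{Go}.
Similarly p_{Go} = 65.25 + 0.25p_{Hop}.
Substituting the second reaction function into the first: p_{Hop} = 62.25 + 0.25(65.25 + 0.25p_{Hop}), which gives 0.9375p_{Hop} = 78.5625 ⇒ p_{Hop} = 83.8.
Then p_{Go} = 65.25 + 0.25·83.8 = 86.2.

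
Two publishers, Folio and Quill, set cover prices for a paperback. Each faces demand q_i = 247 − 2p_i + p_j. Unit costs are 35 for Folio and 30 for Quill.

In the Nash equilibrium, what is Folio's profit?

9800

Folio's profit: π = (p_{Folio} − 35)(247 − 2p_{Folio} + p_{Quill}).
∂π/∂p_{Folio} = 317 − 4p_{Folio} + p_{Quill} = 0 ⇒ p_{Folio} = 79.25 + 0.25p_{Quill}.
Similarly p_{Quill} = 76.75 + 0.25p_{Folio}.
Solving the two reaction functions simultaneously: (1 − (0.25)(0.25))p_{Folio} = 79.25 + 0.25·76.75, so 0.9375p_{Folio} = 98.4375 and p_{Folio} = 105.
Then p_{Quill} = 76.75 + 0.25·105 = 103.
q_{Folio} = 247 − 2·105 + 103 = 140.
Profit = (105 − 35)·140 = 9800.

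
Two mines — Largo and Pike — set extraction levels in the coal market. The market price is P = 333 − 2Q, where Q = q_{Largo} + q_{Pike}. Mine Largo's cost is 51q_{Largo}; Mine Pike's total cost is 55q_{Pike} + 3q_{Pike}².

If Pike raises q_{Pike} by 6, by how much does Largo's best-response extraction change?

-3

Mine Largo's profit: π = q_{Largo}(333 − 2(q_{Largo} + q_{Pike})) − 51q_{Largo}.
∂π/∂q_{Largo} = 282 − 4q_{Largo} − 2q_{Pike} = 0, so q_{Largo} = 70.5 − 0.5q_{Pike}.
The reaction-function slope is −0.5, so a 6-unit rise in q_{Pike} moves q_{Largo} by −0.5 × 6 = −3. Largo's best response falls — the actions are strategic substitutes.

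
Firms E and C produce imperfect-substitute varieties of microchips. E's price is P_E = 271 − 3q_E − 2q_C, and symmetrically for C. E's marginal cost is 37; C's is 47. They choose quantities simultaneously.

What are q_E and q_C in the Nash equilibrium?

Firm E's profit: π = q_E(271 − 3q_E − 2q_C) − 37q_E.
∂π/∂q_E = 234 − 6q_E − 2q_C = 0 ⇒ q_E = 39 − (1/3)q_C.
Similarly q_C = 112/3 − (1/3)q_E.
Plugging q_C into E's best response: q_E = 39 − (1/3)(112/3 − (1/3)q_E) ⇒ (8/9)q_E = 239/9, so q_E = 29.875.
Then q_C = 112/3 − (1/3)·29.875 = 27.375.

29.875, 27.375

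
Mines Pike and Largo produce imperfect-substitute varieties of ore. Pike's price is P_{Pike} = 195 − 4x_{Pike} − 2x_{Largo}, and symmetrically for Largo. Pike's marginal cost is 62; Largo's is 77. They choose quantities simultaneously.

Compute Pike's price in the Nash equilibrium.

117.2

Mine Pike's profit: π = x_{Pike}(195 − 4x_{Pike} − 2x_{Largo}) − 62x_{Pike}.
∂π/∂x_{Pike} = 133 − 8x_{Pike} − 2x_{Largo} = 0 ⇒ x_{Pike} = 16.625 − 0.25x_{Largo}.
Similarly x_{Largo} = 14.75 − 0.25x_{Pike}.
Substituting the second reaction function into the first: x_{Pike} = 16.625 − 0.25(14.75 − 0.25x_{Pike}), which gives 0.9375x_{Pike} = 12.9375 ⇒ x_{Pike} = 13.8.
Then x_{Largo} = 14.75 − 0.25·13.8 = 11.3.
P_{Pike} = 195 − 4·13.8 − 2·11.3 = 117.2.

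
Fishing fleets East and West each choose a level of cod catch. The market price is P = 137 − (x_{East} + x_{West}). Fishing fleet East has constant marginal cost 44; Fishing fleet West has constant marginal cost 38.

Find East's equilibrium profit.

Fishing fleet East's profit: π = x_{East}(137 − (x_{East} + x_{West})) − 44x_{East}.
∂π/∂x_{East} = 93 − 2x_{East} − x_{West} = 0, so x_{East} = 46.5 − 0.5x_{West}.
By the same steps for West: x_{West} = 49.5 − 0.5x_{East}.
Substituting the second reaction function into the first: x_{East} = 46.5 − 0.5(49.5 − 0.5x_{East}), which gives 0.75x_{East} = 21.75 ⇒ x_{East} = 29.
Then x_{West} = 49.5 − 0.5·29 = 35.
Price P = 137 − 64 = 73.
East's profit: (73 − 44)·29 = 841.

841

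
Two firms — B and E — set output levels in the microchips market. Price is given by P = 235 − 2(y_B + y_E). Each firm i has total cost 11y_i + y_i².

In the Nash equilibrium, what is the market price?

Firm B's profit: π = y_B(235 − 2(y_B + y_E)) − 11y_B − y_B².
∂π/∂y_B = 224 − 6y_B − 2y_E = 0, so y_B = 112/3 − (1/3)y_E.
The game is symmetric, so in equilibrium y_E = y_B: the reaction function gives (4/3)y_B = 112/3, hence y_B = 28.
Equilibrium price: P = 235 − 2·56 = 123.

123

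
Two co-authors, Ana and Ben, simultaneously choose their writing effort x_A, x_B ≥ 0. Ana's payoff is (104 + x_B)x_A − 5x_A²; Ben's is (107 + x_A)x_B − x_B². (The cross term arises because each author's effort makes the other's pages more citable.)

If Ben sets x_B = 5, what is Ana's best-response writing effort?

Expanding Ana's payoff: 104x_A + x_Bx_A − 5x_A².
∂π/∂x_A = 104 + x_B − 10x_A = 0, so x_A = 10.4 + 0.1x_B.
At x_B = 5: x_A = 10.4 + 0.1·5 = 10.9.

10.9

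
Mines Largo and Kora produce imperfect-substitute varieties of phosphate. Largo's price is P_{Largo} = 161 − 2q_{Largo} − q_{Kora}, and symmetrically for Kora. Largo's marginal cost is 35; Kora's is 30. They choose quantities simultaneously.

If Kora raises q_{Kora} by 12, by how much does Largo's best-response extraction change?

-3

Mine Largo's profit: π = q_{Largo}(161 − 2q_{Largo} − q_{Kora}) − 35q_{Largo}.
∂π/∂q_{Largo} = 126 − 4q_{Largo} − q_{Kora} = 0 ⇒ q_{Largo} = 31.5 − 0.25q_{Kora}.
The reaction-function slope is −0.25, so a 12-unit rise in q_{Kora} moves q_{Largo} by −0.25 × 12 = −3. Largo's best response falls — the actions are strategic substitutes.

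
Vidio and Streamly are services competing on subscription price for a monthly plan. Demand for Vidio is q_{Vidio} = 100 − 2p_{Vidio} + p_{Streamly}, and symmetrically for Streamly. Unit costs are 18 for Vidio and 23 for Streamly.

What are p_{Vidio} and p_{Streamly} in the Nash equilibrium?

Vidio's profit: π = (p_{Vidio} − 18)(100 − 2p_{Vidio} + p_{Streamly}).
∂π/∂p_{Vidio} = 136 − 4p_{Vidio} + p_{Streamly} = 0 ⇒ p_{Vidio} = 34 + 0.25p_{Streamly}.
Similarly p_{Streamly} = 36.5 + 0.25p_{Vidio}.
Solving the two reaction functions simultaneously: (1 − (0.25)(0.25))p_{Vidio} = 34 + 0.25·36.5, so 0.9375p_{Vidio} = 43.125 and p_{Vidio} = 46.
Then p_{Streamly} = 36.5 + 0.25·46 = 48.

46, 48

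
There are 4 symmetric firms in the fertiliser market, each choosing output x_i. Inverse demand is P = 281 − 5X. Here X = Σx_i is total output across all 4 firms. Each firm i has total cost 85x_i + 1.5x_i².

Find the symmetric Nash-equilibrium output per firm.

7

A representative firm's profit is π_i = x_i(281 − 5X) − 85x_i − 1.5x_i², with X = x_i + Σ_{j≠i} x_j.
First-order condition: 196 − 13x_i − 5Σ_{j≠i} x_j = 0.
In a symmetric equilibrium every firm chooses the same x, so Σ_{j≠i} x_j = 3x. The condition becomes 196 − 28x = 0, giving x = 196/28 = 7.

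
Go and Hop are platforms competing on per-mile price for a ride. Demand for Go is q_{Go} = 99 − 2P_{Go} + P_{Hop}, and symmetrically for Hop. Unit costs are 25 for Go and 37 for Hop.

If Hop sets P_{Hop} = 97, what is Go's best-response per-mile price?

Go's profit: π = (P_{Go} − 25)(99 − 2P_{Go} + P_{Hop}).
∂π/∂P_{Go} = 149 − 4P_{Go} + P_{Hop} = 0 ⇒ P_{Go} = 37.25 + 0.25P_{Hop}.
At P_{Hop} = 97: P_{Go} = 37.25 + 0.25·97 = 61.5.

61.5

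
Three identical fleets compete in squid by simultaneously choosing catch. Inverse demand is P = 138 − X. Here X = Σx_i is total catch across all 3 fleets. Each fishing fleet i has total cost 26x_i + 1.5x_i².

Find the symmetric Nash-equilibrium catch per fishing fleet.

16

A representative fishing fleet's profit is π_i = x_i(138 − X) − 26x_i − 1.5x_i², with X = x_i + Σ_{j≠i} x_j.
First-order condition: 112 − 5x_i − Σ_{j≠i} x_j = 0.
Imposing symmetry (x_j = x for all j) turns Σ_{j≠i} x_j into 2x, so 112 = 7x and x = 16.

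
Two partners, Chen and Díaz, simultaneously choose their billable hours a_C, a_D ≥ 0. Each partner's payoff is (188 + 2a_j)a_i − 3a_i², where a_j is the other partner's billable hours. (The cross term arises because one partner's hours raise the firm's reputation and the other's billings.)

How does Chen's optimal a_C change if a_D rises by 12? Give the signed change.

Chen's payoff is (188 + 2a_D)a_C − 3a_C².
∂π/∂a_C = 188 + 2a_D − 6a_C = 0, so a_C = 94/3 + (1/3)a_D.
The reaction-function slope is 1/3, so a 12-unit rise in a_D moves a_C by 1/3 × 12 = 4. Chen's best response rises — the actions are strategic complements.

4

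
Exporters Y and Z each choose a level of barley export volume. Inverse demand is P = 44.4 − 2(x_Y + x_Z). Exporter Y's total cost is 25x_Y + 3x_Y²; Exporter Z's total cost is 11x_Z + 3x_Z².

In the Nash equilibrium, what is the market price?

Exporter Y's profit: π = x_Y(44.4 − 2(x_Y + x_Z)) − 25x_Y − 3x_Y².
∂π/∂x_Y = 19.4 − 10x_Y − 2x_Z = 0, so x_Y = 1.94 − 0.2x_Z.
By the same steps for Z: x_Z = 3.34 − 0.2x_Y.
Plugging x_Z into Y's best response: x_Y = 1.94 − 0.2(3.34 − 0.2x_Y) ⇒ 0.96x_Y = 1.272, so x_Y = 1.325.
Then x_Z = 3.34 − 0.2·1.325 = 3.075.
Equilibrium price: P = 44.4 − 2·4.4 = 35.6.

35.6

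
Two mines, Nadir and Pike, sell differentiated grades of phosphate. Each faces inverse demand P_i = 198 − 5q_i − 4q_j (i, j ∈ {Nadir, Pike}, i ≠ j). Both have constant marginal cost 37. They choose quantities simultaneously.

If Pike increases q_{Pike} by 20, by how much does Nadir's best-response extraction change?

-8

Mine Nadir's profit: π = q_{Nadir}(198 − 5q_{Nadir} − 4q_{Pike}) − 37q_{Nadir}.
∂π/∂q_{Nadir} = 161 − 10q_{Nadir} − 4q_{Pike} = 0 ⇒ q_{Nadir} = 16.1 − 0.4q_{Pike}.
The reaction-function slope is −0.4, so a 20-unit rise in q_{Pike} moves q_{Nadir} by −0.4 × 20 = −8. Nadir's best response falls — the actions are strategic substitutes.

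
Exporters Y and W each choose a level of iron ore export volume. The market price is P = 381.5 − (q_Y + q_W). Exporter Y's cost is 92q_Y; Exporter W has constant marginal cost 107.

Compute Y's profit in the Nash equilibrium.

10302.25

Exporter Y's profit: π = q_Y(381.5 − (q_Y + q_W)) − 92q_Y.
∂π/∂q_Y = 289.5 − 2q_Y − q_W = 0, so q_Y = 144.75 − 0.5q_W.
By the same steps for W: q_W = 137.25 − 0.5q_Y.
Substituting the second reaction function into the first: q_Y = 144.75 − 0.5(137.25 − 0.5q_Y), which gives 0.75q_Y = 76.125 ⇒ q_Y = 101.5.
Then q_W = 137.25 − 0.5·101.5 = 86.5.
Price P = 381.5 − 188 = 193.5.
Y's profit: (193.5 − 92)·101.5 = 10302.25.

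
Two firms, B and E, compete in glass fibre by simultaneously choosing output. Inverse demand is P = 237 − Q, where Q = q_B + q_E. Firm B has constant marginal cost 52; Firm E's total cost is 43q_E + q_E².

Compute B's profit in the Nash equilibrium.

6084

Firm B's profit: π = q_B(237 − (q_B + q_E)) − 52q_B.
∂π/∂q_B = 185 − 2q_B − q_E = 0, so q_B = 92.5 − 0.5q_E.
For E: ∂π/∂q_E = 194 − 4q_E − q_B = 0 ⇒ q_E = 48.5 − 0.25q_B.
Plugging q_E into B's best response: q_B = 92.5 − 0.5(48.5 − 0.25q_B) ⇒ 0.875q_B = 68.25, so q_B = 78.
Then q_E = 48.5 − 0.25·78 = 29.
Price P = 237 − 107 = 130.
B's profit: (130 − 52)·78 = 6084.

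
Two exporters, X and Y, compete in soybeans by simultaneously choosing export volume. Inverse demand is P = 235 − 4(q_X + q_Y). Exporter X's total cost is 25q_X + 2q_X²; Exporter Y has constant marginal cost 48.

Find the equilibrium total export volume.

29.2

Exporter X's profit: π = q_X(235 − 4(q_X + q_Y)) − 25q_X − 2q_X².
∂π/∂q_X = 210 − 12q_X − 4q_Y = 0, so q_X = 17.5 − (1/3)q_Y.
For Y: ∂π/∂q_Y = 187 − 8q_Y − 4q_X = 0 ⇒ q_Y = 23.375 − 0.5q_X.
Substituting the second reaction function into the first: q_X = 17.5 − (1/3)(23.375 − 0.5q_X), which gives (5/6)q_X = 233/24 ⇒ q_X = 11.65.
Then q_Y = 23.375 − 0.5·11.65 = 17.55.
Total export volume: 11.65 + 17.55 = 29.2.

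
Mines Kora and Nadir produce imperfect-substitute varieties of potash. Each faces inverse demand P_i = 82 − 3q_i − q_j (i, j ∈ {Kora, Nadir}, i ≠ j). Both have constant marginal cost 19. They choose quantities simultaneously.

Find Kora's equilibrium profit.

Mine Kora's profit: π = q_{Kora}(82 − 3q_{Kora} − q_{Nadir}) − 19q_{Kora}.
∂π/∂q_{Kora} = 63 − 6q_{Kora} − q_{Nadir} = 0 ⇒ q_{Kora} = 10.5 − (1/6)q_{Nadir}.
By symmetry q_{Nadir} = q_{Kora}; substituting into the reaction function, (7/6)q_{Kora} = 10.5 and q_{Kora} = 9.
P_{Kora} = 82 − 3·9 − 9 = 46.
Profit = (46 − 19)·9 = 243.

243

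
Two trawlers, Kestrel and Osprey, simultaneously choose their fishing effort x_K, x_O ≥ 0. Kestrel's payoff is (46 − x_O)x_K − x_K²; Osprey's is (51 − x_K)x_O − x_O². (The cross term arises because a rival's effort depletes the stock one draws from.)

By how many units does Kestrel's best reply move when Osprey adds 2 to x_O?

-1

Expanding Kestrel's payoff: 46x_K − x_Ox_K − x_K².
∂π/∂x_K = 46 − x_O − 2x_K = 0, so x_K = 23 − 0.5x_O.
The reaction-function slope is −0.5, so a 2-unit rise in x_O moves x_K by −0.5 × 2 = −1. Kestrel's best response falls — the actions are strategic substitutes.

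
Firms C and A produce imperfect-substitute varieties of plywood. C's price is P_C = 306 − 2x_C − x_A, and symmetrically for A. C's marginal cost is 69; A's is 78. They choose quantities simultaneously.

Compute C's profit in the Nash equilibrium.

Firm C's profit: π = x_C(306 − 2x_C − x_A) − 69x_C.
∂π/∂x_C = 237 − 4x_C − x_A = 0 ⇒ x_C = 59.25 − 0.25x_A.
Similarly x_A = 57 − 0.25x_C.
Solving the two reaction functions simultaneously: (1 − (−0.25)(−0.25))x_C = 59.25 − 0.25·57, so 0.9375x_C = 45 and x_C = 48.
Then x_A = 57 − 0.25·48 = 45.
P_C = 306 − 2·48 − 45 = 165.
Profit = (165 − 69)·48 = 4608.

4608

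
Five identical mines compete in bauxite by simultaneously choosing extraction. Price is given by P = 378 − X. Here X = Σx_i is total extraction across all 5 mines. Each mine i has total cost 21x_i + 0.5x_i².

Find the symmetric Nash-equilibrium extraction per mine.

51

A representative mine's profit is π_i = x_i(378 − X) − 21x_i − 0.5x_i², with X = x_i + Σ_{j≠i} x_j.
First-order condition: 357 − 3x_i − Σ_{j≠i} x_j = 0.
Imposing symmetry (x_j = x for all j) turns Σ_{j≠i} x_j into 4x, so 357 = 7x and x = 51.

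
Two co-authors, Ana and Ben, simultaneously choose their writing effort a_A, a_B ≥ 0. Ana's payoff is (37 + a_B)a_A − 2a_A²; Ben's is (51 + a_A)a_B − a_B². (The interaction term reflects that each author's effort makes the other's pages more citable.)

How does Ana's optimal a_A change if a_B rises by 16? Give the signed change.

4

Expanding Ana's payoff: 37a_A + a_Ba_A − 2a_A².
∂π/∂a_A = 37 + a_B − 4a_A = 0, so a_A = 9.25 + 0.25a_B.
The reaction-function slope is 0.25, so a 16-unit rise in a_B moves a_A by 0.25 × 16 = 4. Ana's best response rises — the actions are strategic complements.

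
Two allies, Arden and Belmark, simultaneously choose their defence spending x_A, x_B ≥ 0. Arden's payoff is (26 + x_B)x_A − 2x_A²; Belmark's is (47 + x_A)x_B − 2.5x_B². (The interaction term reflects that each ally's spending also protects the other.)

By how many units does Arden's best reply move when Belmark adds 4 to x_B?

1

Expanding Arden's payoff: 26x_A + x_Bx_A − 2x_A².
∂π/∂x_A = 26 + x_B − 4x_A = 0, so x_A = 6.5 + 0.25x_B.
The reaction-function slope is 0.25, so a 4-unit rise in x_B moves x_A by 0.25 × 4 = 1. Arden's best response rises — the actions are strategic complements.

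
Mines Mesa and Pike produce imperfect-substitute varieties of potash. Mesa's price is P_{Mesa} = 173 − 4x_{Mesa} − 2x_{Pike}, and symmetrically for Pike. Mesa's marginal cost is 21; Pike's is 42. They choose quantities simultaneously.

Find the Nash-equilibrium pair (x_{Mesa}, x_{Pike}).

15.9, 12.4

Mine Mesa's profit: π = x_{Mesa}(173 − 4x_{Mesa} − 2x_{Pike}) − 21x_{Mesa}.
∂π/∂x_{Mesa} = 152 − 8x_{Mesa} − 2x_{Pike} = 0 ⇒ x_{Mesa} = 19 − 0.25x_{Pike}.
Similarly x_{Pike} = 16.375 − 0.25x_{Mesa}.
Substituting the second reaction function into the first: x_{Mesa} = 19 − 0.25(16.375 − 0.25x_{Mesa}), which gives 0.9375x_{Mesa} = 477/32 ⇒ x_{Mesa} = 15.9.
Then x_{Pike} = 16.375 − 0.25·15.9 = 12.4.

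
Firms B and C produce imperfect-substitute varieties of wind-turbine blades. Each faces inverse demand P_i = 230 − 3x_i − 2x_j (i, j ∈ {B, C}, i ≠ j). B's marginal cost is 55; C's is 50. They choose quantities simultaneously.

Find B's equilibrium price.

Firm B's profit: π = x_B(230 − 3x_B − 2x_C) − 55x_B.
∂π/∂x_B = 175 − 6x_B − 2x_C = 0 ⇒ x_B = 175/6 − (1/3)x_C.
Similarly x_C = 30 − (1/3)x_B.
Plugging x_C into B's best response: x_B = 175/6 − (1/3)(30 − (1/3)x_B) ⇒ (8/9)x_B = 115/6, so x_B = 21.5625.
Then x_C = 30 − (1/3)·21.5625 = 22.8125.
P_B = 230 − 3·21.5625 − 2·22.8125 = 119.6875.

119.6875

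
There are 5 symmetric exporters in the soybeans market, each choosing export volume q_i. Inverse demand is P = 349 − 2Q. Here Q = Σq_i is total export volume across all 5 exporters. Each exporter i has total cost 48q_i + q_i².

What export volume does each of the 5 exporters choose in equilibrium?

A representative exporter's profit is π_i = q_i(349 − 2Q) − 48q_i − q_i², with Q = q_i + Σ_{j≠i} q_j.
First-order condition: 301 − 6q_i − 2Σ_{j≠i} q_j = 0.
Imposing symmetry (q_j = q for all j) turns Σ_{j≠i} q_j into 4q, so 301 = 14q and q = 21.5.

21.5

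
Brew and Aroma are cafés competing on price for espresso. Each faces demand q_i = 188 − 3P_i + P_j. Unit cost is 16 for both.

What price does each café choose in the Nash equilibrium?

Brew's profit: π = (P_{Brew} − 16)(188 − 3P_{Brew} + P_{Aroma}).
∂π/∂P_{Brew} = 236 − 6P_{Brew} + P_{Aroma} = 0 ⇒ P_{Brew} = 118/3 + (1/6)P_{Aroma}.
The game is symmetric, so in equilibrium P_{Aroma} = P_{Brew}: the reaction function gives (5/6)P_{Brew} = 118/3, hence P_{Brew} = 47.2.

47.2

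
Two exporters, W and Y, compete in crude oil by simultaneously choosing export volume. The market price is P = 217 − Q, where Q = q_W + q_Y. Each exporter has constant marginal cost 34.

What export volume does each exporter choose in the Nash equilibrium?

Exporter W's profit: π = q_W(217 − (q_W + q_Y)) − 34q_W.
∂π/∂q_W = 183 − 2q_W − q_Y = 0, so q_W = 91.5 − 0.5q_Y.
The game is symmetric, so in equilibrium q_Y = q_W: the reaction function gives 1.5q_W = 91.5, hence q_W = 61.

61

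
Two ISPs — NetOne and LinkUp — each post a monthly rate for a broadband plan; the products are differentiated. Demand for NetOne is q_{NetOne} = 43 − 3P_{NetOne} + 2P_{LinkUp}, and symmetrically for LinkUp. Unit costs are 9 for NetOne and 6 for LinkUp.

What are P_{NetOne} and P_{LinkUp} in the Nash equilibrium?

NetOne's profit: π = (P_{NetOne} − 9)(43 − 3P_{NetOne} + 2P_{LinkUp}).
∂π/∂P_{NetOne} = 70 − 6P_{NetOne} + 2P_{LinkUp} = 0 ⇒ P_{NetOne} = 35/3 + (1/3)P_{LinkUp}.
Similarly P_{LinkUp} = 61/6 + (1/3)P_{NetOne}.
Substituting the second reaction function into the first: P_{NetOne} = 35/3 + (1/3)(61/6 + (1/3)P_{NetOne}), which gives (8/9)P_{NetOne} = 271/18 ⇒ P_{NetOne} = 16.9375.
Then P_{LinkUp} = 61/6 + (1/3)·16.9375 = 15.8125.

16.9375, 15.8125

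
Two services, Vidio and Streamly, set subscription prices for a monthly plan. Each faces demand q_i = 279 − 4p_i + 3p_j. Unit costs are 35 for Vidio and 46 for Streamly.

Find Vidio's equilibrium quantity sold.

Vidio's profit: π = (p_{Vidio} − 35)(279 − 4p_{Vidio} + 3p_{Streamly}).
∂π/∂p_{Vidio} = 419 − 8p_{Vidio} + 3p_{Streamly} = 0 ⇒ p_{Vidio} = 52.375 + 0.375p_{Streamly}.
Similarly p_{Streamly} = 57.875 + 0.375p_{Vidio}.
Plugging p_{Streamly} into Vidio's best response: p_{Vidio} = 52.375 + 0.375(57.875 + 0.375p_{Vidio}) ⇒ (55/64)p_{Vidio} = 4741/64, so p_{Vidio} = 86.2.
Then p_{Streamly} = 57.875 + 0.375·86.2 = 90.2.
q_{Vidio} = 279 − 4·86.2 + 3·90.2 = 204.8.

204.8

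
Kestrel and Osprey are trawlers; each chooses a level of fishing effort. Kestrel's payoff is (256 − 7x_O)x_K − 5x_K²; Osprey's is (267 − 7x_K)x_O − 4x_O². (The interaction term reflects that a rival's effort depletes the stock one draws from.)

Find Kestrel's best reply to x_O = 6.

Expanding Kestrel's payoff: 256x_K − 7x_Ox_K − 5x_K².
∂π/∂x_K = 256 − 7x_O − 10x_K = 0, so x_K = 25.6 − 0.7x_O.
At x_O = 6: x_K = 25.6 − 0.7·6 = 21.4.

21.4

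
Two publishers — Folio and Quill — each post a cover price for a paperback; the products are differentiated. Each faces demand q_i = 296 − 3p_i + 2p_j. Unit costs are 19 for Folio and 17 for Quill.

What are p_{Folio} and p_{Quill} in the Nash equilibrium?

Folio's profit: π = (p_{Folio} − 19)(296 − 3p_{Folio} + 2p_{Quill}).
∂π/∂p_{Folio} = 353 − 6p_{Folio} + 2p_{Quill} = 0 ⇒ p_{Folio} = 353/6 + (1/3)p_{Quill}.
Similarly p_{Quill} = 347/6 + (1/3)p_{Folio}.
Solving the two reaction functions simultaneously: (1 − (1/3)(1/3))p_{Folio} = 353/6 + (1/3)·(347/6), so (8/9)p_{Folio} = 703/9 and p_{Folio} = 87.875.
Then p_{Quill} = 347/6 + (1/3)·87.875 = 87.125.

87.875, 87.125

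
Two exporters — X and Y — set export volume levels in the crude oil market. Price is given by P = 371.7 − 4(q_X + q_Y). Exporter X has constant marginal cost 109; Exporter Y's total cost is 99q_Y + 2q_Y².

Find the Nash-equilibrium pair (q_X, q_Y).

25.77, 14.135

Exporter X's profit: π = q_X(371.7 − 4(q_X + q_Y)) − 109q_X.
∂π/∂q_X = 262.7 − 8q_X − 4q_Y = 0, so q_X = 32.8375 − 0.5q_Y.
For Y: ∂π/∂q_Y = 272.7 − 12q_Y − 4q_X = 0 ⇒ q_Y = 22.725 − (1/3)q_X.
Solving the two reaction functions simultaneously: (1 − (−0.5)(−1/3))q_X = 32.8375 − 0.5·22.725, so (5/6)q_X = 21.475 and q_X = 25.77.
Then q_Y = 22.725 − (1/3)·25.77 = 14.135.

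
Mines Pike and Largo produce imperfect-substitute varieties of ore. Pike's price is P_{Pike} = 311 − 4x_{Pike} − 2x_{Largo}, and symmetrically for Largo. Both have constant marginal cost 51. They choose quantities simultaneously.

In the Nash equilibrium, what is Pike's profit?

Mine Pike's profit: π = x_{Pike}(311 − 4x_{Pike} − 2x_{Largo}) − 51x_{Pike}.
∂π/∂x_{Pike} = 260 − 8x_{Pike} − 2x_{Largo} = 0 ⇒ x_{Pike} = 32.5 − 0.25x_{Largo}.
Setting x_{Pike} = x_{Largo} in the reaction function: x_{Pike} = 32.5 − 0.25x_{Pike}, so x_{Pike} = 32.5 / 1.25 = 26.
P_{Pike} = 311 − 4·26 − 2·26 = 155.
Profit = (155 − 51)·26 = 2704.

2704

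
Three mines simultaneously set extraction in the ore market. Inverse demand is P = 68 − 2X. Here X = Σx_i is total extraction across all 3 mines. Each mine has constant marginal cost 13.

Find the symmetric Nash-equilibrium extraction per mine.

A representative mine's profit is π_i = x_i(68 − 2X) − 13x_i, with X = x_i + Σ_{j≠i} x_j.
First-order condition: 55 − 4x_i − 2Σ_{j≠i} x_j = 0.
Imposing symmetry (x_j = x for all j) turns Σ_{j≠i} x_j into 2x, so 55 = 8x and x = 6.875.

6.875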